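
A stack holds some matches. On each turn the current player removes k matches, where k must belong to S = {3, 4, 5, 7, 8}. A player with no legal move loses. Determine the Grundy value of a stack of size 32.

3

n :  0  1  2  3  4  5  6  7  8  9 10 11 12 13 14 15 16 17 18 19 20 21 22 23 24 25 26 27 28 29 30 31 32
G :  0  0  0  1  1  1  2  2  2  3  3  0  0  0  1  1  1  2  2  2  3  3  0  0  0  1  1  1  2  2  2  3  3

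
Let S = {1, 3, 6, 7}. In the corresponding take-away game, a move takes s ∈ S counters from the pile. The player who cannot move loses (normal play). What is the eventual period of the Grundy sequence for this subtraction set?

G(0) = 0
G(1) = mex{0} = 1
G(2) = mex{1} = 0
G(3) = mex{0,0} = 1
G(4) = mex{1,1} = 0
G(5) = mex{0,0} = 1
G(6) = mex{1,1,0} = 2
G(7) = mex{2,0,1,0} = 3
G(8) = mex{3,1,0,1} = 2
G(9) = mex{2,2,1,0} = 3
G(10) = mex{3,3,0,1} = 2
G(11) = mex{2,2,1,0} = 3
G(12) = mex{3,3,2,1} = 0
G(13) = mex{0,2,3,2} = 1
G(14) = mex{1,3,2,3} = 0
G(15) = mex{0,0,3,2} = 1
G(16) = mex{1,1,2,3} = 0
G(17) = mex{0,0,3,2} = 1
G(18) = mex{1,1,0,3} = 2
G(19) = mex{2,0,1,0} = 3
G(20) = mex{3,1,0,1} = 2
G(21) = mex{2,2,1,0} = 3
G(22) = mex{3,3,0,1} = 2
G(23) = mex{2,2,1,0} = 3
G(24) = mex{3,3,2,1} = 0
G(25) = mex{0,2,3,2} = 1
G(n+12) = G(n) holds for n = 0,…,6 (a full window of length max(S) = 7), so the sequence is purely periodic with period 12.

12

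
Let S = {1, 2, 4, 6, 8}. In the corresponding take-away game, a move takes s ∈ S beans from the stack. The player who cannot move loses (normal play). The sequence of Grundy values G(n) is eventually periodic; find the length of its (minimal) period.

G(0) = 0
G(1) = mex{0} = 1
G(2) = mex{1,0} = 2
G(3) = mex{2,1} = 0
G(4) = mex{0,2,0} = 1
G(5) = mex{1,0,1} = 2
G(6) = mex{2,1,2,0} = 3
G(7) = mex{3,2,0,1} = 4
G(8) = mex{4,3,1,2,0} = 5
G(9) = mex{5,4,2,0,1} = 3
G(10) = mex{3,5,3,1,2} = 0
G(11) = mex{0,3,4,2,0} = 1
G(12) = mex{1,0,5,3,1} = 2
G(13) = mex{2,1,3,4,2} = 0
G(14) = mex{0,2,0,5,3} = 1
G(15) = mex{1,0,1,3,4} = 2
G(16) = mex{2,1,2,0,5} = 3
G(17) = mex{3,2,0,1,3} = 4
G(18) = mex{4,3,1,2,0} = 5
G(19) = mex{5,4,2,0,1} = 3
G(20) = mex{3,5,3,1,2} = 0
G(21) = mex{0,3,4,2,0} = 1
G(n+10) = G(n) holds for n = 0,…,7 (a full window of length max(S) = 8), so the sequence is purely periodic with period 10.

10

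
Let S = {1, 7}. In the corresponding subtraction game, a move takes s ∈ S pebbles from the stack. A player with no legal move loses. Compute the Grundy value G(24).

0

G(0) = 0
G(1) = mex{0} = 1
G(2) = mex{1} = 0
G(3) = mex{0} = 1
G(4) = mex{1} = 0
G(5) = mex{0} = 1
G(6) = mex{1} = 0
G(7) = mex{0,0} = 1
G(8) = mex{1,1} = 0
G(9) = mex{0,0} = 1
G(10) = mex{1,1} = 0
G(11) = mex{0,0} = 1
G(12) = mex{1,1} = 0
G(13) = mex{0,0} = 1
G(14) = mex{1,1} = 0
G(15) = mex{0,0} = 1
G(16) = mex{1,1} = 0
G(17) = mex{0,0} = 1
G(18) = mex{1,1} = 0
G(19) = mex{0,0} = 1
G(20) = mex{1,1} = 0
G(21) = mex{0,0} = 1
G(22) = mex{1,1} = 0
G(23) = mex{0,0} = 1
G(24) = mex{1,1} = 0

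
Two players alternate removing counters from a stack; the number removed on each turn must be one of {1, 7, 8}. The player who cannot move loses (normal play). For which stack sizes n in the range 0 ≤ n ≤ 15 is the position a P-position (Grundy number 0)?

0, 2, 4, 6, 15

G(0) = 0
G(1) = mex{0} = 1
G(2) = mex{1} = 0
G(3) = mex{0} = 1
G(4) = mex{1} = 0
G(5) = mex{0} = 1
G(6) = mex{1} = 0
G(7) = mex{0,0} = 1
G(8) = mex{1,1,0} = 2
G(9) = mex{2,0,1} = 3
G(10) = mex{3,1,0} = 2
G(11) = mex{2,0,1} = 3
G(12) = mex{3,1,0} = 2
G(13) = mex{2,0,1} = 3
G(14) = mex{3,1,0} = 2
G(15) = mex{2,2,1} = 0
P-positions are exactly the n with G(n) = 0.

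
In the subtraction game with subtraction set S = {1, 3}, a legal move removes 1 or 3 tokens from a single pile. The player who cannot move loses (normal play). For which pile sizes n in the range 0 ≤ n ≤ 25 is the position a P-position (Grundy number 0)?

G(0) = 0
G(1) = mex{0} = 1
G(2) = mex{1} = 0
G(3) = mex{0,0} = 1
G(4) = mex{1,1} = 0
G(5) = mex{0,0} = 1
G(6) = mex{1,1} = 0
G(7) = mex{0,0} = 1
G(8) = mex{1,1} = 0
G(9) = mex{0,0} = 1
G(10) = mex{1,1} = 0
G(11) = mex{0,0} = 1
G(12) = mex{1,1} = 0
G(13) = mex{0,0} = 1
G(14) = mex{1,1} = 0
G(15) = mex{0,0} = 1
G(16) = mex{1,1} = 0
G(17) = mex{0,0} = 1
G(18) = mex{1,1} = 0
G(19) = mex{0,0} = 1
G(20) = mex{1,1} = 0
G(21) = mex{0,0} = 1
G(22) = mex{1,1} = 0
G(23) = mex{0,0} = 1
G(24) = mex{1,1} = 0
G(25) = mex{0,0} = 1
P-positions are exactly the n with G(n) = 0.

0, 2, 4, 6, 8, 10, 12, 14, 16, 18, 20, 22, 24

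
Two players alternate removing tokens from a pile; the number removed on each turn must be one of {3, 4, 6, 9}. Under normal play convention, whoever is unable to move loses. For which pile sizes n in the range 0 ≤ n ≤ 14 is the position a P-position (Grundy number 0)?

0, 1, 2, 12, 13, 14

n :  0  1  2  3  4  5  6  7  8  9 10 11 12 13 14
G :  0  0  0  1  1  1  2  2  2  3  3  3  0  0  0
P-positions are exactly the n with G(n) = 0.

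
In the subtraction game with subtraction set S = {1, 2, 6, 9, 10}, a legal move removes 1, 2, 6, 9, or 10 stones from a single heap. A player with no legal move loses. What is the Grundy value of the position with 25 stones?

G(0) = 0
G(1) = mex{0} = 1
G(2) = mex{1,0} = 2
G(3) = mex{2,1} = 0
G(4) = mex{0,2} = 1
G(5) = mex{1,0} = 2
G(6) = mex{2,1,0} = 3
G(7) = mex{3,2,1} = 0
G(8) = mex{0,3,2} = 1
G(9) = mex{1,0,0,0} = 2
G(10) = mex{2,1,1,1,0} = 3
G(11) = mex{3,2,2,2,1} = 0
G(12) = mex{0,3,3,0,2} = 1
G(13) = mex{1,0,0,1,0} = 2
G(14) = mex{2,1,1,2,1} = 0
G(15) = mex{0,2,2,3,2} = 1
G(16) = mex{1,0,3,0,3} = 2
G(17) = mex{2,1,0,1,0} = 3
G(18) = mex{3,2,1,2,1} = 0
G(19) = mex{0,3,2,3,2} = 1
G(20) = mex{1,0,0,0,3} = 2
G(21) = mex{2,1,1,1,0} = 3
G(22) = mex{3,2,2,2,1} = 0
G(23) = mex{0,3,3,0,2} = 1
G(24) = mex{1,0,0,1,0} = 2
G(25) = mex{2,1,1,2,1} = 0

0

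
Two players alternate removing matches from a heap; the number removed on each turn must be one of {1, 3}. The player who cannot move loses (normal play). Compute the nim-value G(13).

1

n :  0  1  2  3  4  5  6  7  8  9 10 11 12 13
G :  0  1  0  1  0  1  0  1  0  1  0  1  0  1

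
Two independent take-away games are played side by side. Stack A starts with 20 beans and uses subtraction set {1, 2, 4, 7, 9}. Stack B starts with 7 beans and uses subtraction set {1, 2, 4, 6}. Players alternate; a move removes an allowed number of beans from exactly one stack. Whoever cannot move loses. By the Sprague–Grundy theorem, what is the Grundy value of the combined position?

Stack A, S = {1, 2, 4, 7, 9}:
G(0) = 0
G(1) = mex{0} = 1
G(2) = mex{1,0} = 2
G(3) = mex{2,1} = 0
G(4) = mex{0,2,0} = 1
G(5) = mex{1,0,1} = 2
G(6) = mex{2,1,2} = 0
G(7) = mex{0,2,0,0} = 1
G(8) = mex{1,0,1,1} = 2
G(9) = mex{2,1,2,2,0} = 3
G(10) = mex{3,2,0,0,1} = 4
G(11) = mex{4,3,1,1,2} = 0
G(12) = mex{0,4,2,2,0} = 1
G(13) = mex{1,0,3,0,1} = 2
G(14) = mex{2,1,4,1,2} = 0
G(15) = mex{0,2,0,2,0} = 1
G(16) = mex{1,0,1,3,1} = 2
G(17) = mex{2,1,2,4,2} = 0
G(18) = mex{0,2,0,0,3} = 1
G(19) = mex{1,0,1,1,4} = 2
G(20) = mex{2,1,2,2,0} = 3
G_A(20) = 3.
Stack B, S = {1, 2, 4, 6}:
G(0) = 0
G(1) = mex{0} = 1
G(2) = mex{1,0} = 2
G(3) = mex{2,1} = 0
G(4) = mex{0,2,0} = 1
G(5) = mex{1,0,1} = 2
G(6) = mex{2,1,2,0} = 3
G(7) = mex{3,2,0,1} = 4
G_B(7) = 4.
Combined Grundy value = 3 ⊕ 4 = 7.

7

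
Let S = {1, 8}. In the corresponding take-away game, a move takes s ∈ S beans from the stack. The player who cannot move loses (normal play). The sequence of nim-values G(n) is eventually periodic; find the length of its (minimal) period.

G(0) = 0
G(1) = mex{0} = 1
G(2) = mex{1} = 0
G(3) = mex{0} = 1
G(4) = mex{1} = 0
G(5) = mex{0} = 1
G(6) = mex{1} = 0
G(7) = mex{0} = 1
G(8) = mex{1,0} = 2
G(9) = mex{2,1} = 0
G(10) = mex{0,0} = 1
G(11) = mex{1,1} = 0
G(12) = mex{0,0} = 1
G(13) = mex{1,1} = 0
G(14) = mex{0,0} = 1
G(15) = mex{1,1} = 0
G(16) = mex{0,2} = 1
G(17) = mex{1,0} = 2
G(18) = mex{2,1} = 0
G(19) = mex{0,0} = 1
G(n+9) = G(n) holds for n = 0,…,7 (a full window of length max(S) = 8), so the sequence is purely periodic with period 9.

9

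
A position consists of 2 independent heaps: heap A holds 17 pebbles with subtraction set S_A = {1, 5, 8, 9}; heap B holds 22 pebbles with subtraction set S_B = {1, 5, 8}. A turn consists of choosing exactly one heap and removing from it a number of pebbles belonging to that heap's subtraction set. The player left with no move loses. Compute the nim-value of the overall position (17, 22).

Heap A, S = {1, 5, 8, 9}:
n :  0  1  2  3  4  5  6  7  8  9 10 11 12 13 14 15 16 17
G :  0  1  0  1  0  1  0  1  2  3  2  3  2  3  2  3  0  1
G_A(17) = 1.
Heap B, S = {1, 5, 8}:
G(0) = 0
G(1) = mex{0} = 1
G(2) = mex{1} = 0
G(3) = mex{0} = 1
G(4) = mex{1} = 0
G(5) = mex{0,0} = 1
G(6) = mex{1,1} = 0
G(7) = mex{0,0} = 1
G(8) = mex{1,1,0} = 2
G(9) = mex{2,0,1} = 3
G(10) = mex{3,1,0} = 2
G(11) = mex{2,0,1} = 3
G(12) = mex{3,1,0} = 2
G(13) = mex{2,2,1} = 0
G(14) = mex{0,3,0} = 1
G(15) = mex{1,2,1} = 0
G(16) = mex{0,3,2} = 1
G(17) = mex{1,2,3} = 0
G(18) = mex{0,0,2} = 1
G(19) = mex{1,1,3} = 0
G(20) = mex{0,0,2} = 1
G(21) = mex{1,1,0} = 2
G(22) = mex{2,0,1} = 3
G_B(22) = 3.
Combined Grundy value = 1 ⊕ 3 = 2.

2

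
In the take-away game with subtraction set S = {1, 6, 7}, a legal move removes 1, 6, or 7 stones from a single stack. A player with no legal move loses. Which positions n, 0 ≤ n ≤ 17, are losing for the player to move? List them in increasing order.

0, 2, 4, 12, 14, 16

G(0) = 0
G(1) = mex{0} = 1
G(2) = mex{1} = 0
G(3) = mex{0} = 1
G(4) = mex{1} = 0
G(5) = mex{0} = 1
G(6) = mex{1,0} = 2
G(7) = mex{2,1,0} = 3
G(8) = mex{3,0,1} = 2
G(9) = mex{2,1,0} = 3
G(10) = mex{3,0,1} = 2
G(11) = mex{2,1,0} = 3
G(12) = mex{3,2,1} = 0
G(13) = mex{0,3,2} = 1
G(14) = mex{1,2,3} = 0
G(15) = mex{0,3,2} = 1
G(16) = mex{1,2,3} = 0
G(17) = mex{0,3,2} = 1
P-positions are exactly the n with G(n) = 0.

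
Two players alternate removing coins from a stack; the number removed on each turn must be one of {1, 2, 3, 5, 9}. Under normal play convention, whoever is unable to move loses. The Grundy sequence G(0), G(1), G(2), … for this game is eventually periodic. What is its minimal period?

G(0) = 0
G(1) = mex{0} = 1
G(2) = mex{1,0} = 2
G(3) = mex{2,1,0} = 3
G(4) = mex{3,2,1} = 0
G(5) = mex{0,3,2,0} = 1
G(6) = mex{1,0,3,1} = 2
G(7) = mex{2,1,0,2} = 3
G(8) = mex{3,2,1,3} = 0
G(9) = mex{0,3,2,0,0} = 1
G(10) = mex{1,0,3,1,1} = 2
G(11) = mex{2,1,0,2,2} = 3
G(12) = mex{3,2,1,3,3} = 0
G(13) = mex{0,3,2,0,0} = 1
G(14) = mex{1,0,3,1,1} = 2
G(n+4) = G(n) holds for n = 0,…,8 (a full window of length max(S) = 9), so the sequence is purely periodic with period 4.

4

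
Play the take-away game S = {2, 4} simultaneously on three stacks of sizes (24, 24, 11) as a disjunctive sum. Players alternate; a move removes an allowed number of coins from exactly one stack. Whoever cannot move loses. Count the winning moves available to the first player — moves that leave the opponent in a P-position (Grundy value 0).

All stacks use S = {2, 4}:
n :  0  1  2  3  4  5  6  7  8  9 10 11 12 13 14 15 16 17 18 19 20 21 22 23 24
G :  0  0  1  1  2  2  0  0  1  1  2  2  0  0  1  1  2  2  0  0  1  1  2  2  0
Stack A: G(24) = 0.
Stack B: G(24) = 0.
Stack C: G(11) = 2.
Combined Grundy value = 0 ⊕ 0 ⊕ 2 = 2.
A winning move leaves total XOR = 0, i.e. changes one component's Grundy value g to g ⊕ X where X is the current total.
Stack A: need g' = 0⊕2 = 2. Options: 24−2→G=2, 24−4→G=1. Hits: 1.
Stack B: need g' = 0⊕2 = 2. Options: 24−2→G=2, 24−4→G=1. Hits: 1.
Stack C: need g' = 2⊕2 = 0. Options: 11−2→G=1, 11−4→G=0. Hits: 1.

3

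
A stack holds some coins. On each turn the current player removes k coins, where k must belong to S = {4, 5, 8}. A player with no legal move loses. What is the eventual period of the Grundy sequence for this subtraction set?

12

G(0) = 0
G(1) = mex{} = 0
G(2) = mex{} = 0
G(3) = mex{} = 0
G(4) = mex{0} = 1
G(5) = mex{0,0} = 1
G(6) = mex{0,0} = 1
G(7) = mex{0,0} = 1
G(8) = mex{1,0,0} = 2
G(9) = mex{1,1,0} = 2
G(10) = mex{1,1,0} = 2
G(11) = mex{1,1,0} = 2
G(12) = mex{2,1,1} = 0
G(13) = mex{2,2,1} = 0
G(14) = mex{2,2,1} = 0
G(15) = mex{2,2,1} = 0
G(16) = mex{0,2,2} = 1
G(17) = mex{0,0,2} = 1
G(18) = mex{0,0,2} = 1
G(19) = mex{0,0,2} = 1
G(20) = mex{1,0,0} = 2
G(21) = mex{1,1,0} = 2
G(22) = mex{1,1,0} = 2
G(23) = mex{1,1,0} = 2
G(24) = mex{2,1,1} = 0
G(25) = mex{2,2,1} = 0
G(n+12) = G(n) holds for n = 0,…,7 (a full window of length max(S) = 8), so the sequence is purely periodic with period 12.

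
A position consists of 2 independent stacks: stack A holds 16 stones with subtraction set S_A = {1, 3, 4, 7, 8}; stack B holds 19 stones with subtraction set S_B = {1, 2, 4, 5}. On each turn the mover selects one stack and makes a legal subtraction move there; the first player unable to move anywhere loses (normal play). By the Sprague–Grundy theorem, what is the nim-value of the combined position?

Stack A, S = {1, 3, 4, 7, 8}:
n :  0  1  2  3  4  5  6  7  8  9 10 11 12 13 14 15 16
G :  0  1  0  1  2  3  2  3  4  5  4  0  1  0  1  2  3
G_A(16) = 3.
Stack B, S = {1, 2, 4, 5}:
G(0) = 0
G(1) = mex{0} = 1
G(2) = mex{1,0} = 2
G(3) = mex{2,1} = 0
G(4) = mex{0,2,0} = 1
G(5) = mex{1,0,1,0} = 2
G(6) = mex{2,1,2,1} = 0
G(7) = mex{0,2,0,2} = 1
G(8) = mex{1,0,1,0} = 2
G(9) = mex{2,1,2,1} = 0
G(10) = mex{0,2,0,2} = 1
G(11) = mex{1,0,1,0} = 2
G(12) = mex{2,1,2,1} = 0
G(13) = mex{0,2,0,2} = 1
G(14) = mex{1,0,1,0} = 2
G(15) = mex{2,1,2,1} = 0
G(16) = mex{0,2,0,2} = 1
G(17) = mex{1,0,1,0} = 2
G(18) = mex{2,1,2,1} = 0
G(19) = mex{0,2,0,2} = 1
G_B(19) = 1.
Combined Grundy value = 3 ⊕ 1 = 2.

2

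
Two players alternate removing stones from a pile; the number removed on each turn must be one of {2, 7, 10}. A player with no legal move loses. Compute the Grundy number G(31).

3

n :  0  1  2  3  4  5  6  7  8  9 10 11 12 13 14 15 16 17 18 19 20 21 22 23 24 25 26 27 28 29 30 31
G :  0  0  1  1  0  0  1  1  2  0  3  1  2  0  3  1  2  0  0  1  1  0  0  1  1  2  0  3  1  2  0  3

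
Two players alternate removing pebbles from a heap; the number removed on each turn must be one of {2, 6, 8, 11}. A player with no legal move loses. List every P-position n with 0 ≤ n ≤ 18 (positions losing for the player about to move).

n :  0  1  2  3  4  5  6  7  8  9 10 11 12 13 14 15 16 17 18
G :  0  0  1  1  0  0  1  1  2  2  3  3  2  2  0  3  1  0  0
P-positions are exactly the n with G(n) = 0.

0, 1, 4, 5, 14, 17, 18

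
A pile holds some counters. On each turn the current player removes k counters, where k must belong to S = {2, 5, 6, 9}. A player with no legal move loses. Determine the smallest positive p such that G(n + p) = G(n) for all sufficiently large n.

11

G(0) = 0
G(1) = mex{} = 0
G(2) = mex{0} = 1
G(3) = mex{0} = 1
G(4) = mex{1} = 0
G(5) = mex{1,0} = 2
G(6) = mex{0,0,0} = 1
G(7) = mex{2,1,0} = 3
G(8) = mex{1,1,1} = 0
G(9) = mex{3,0,1,0} = 2
G(10) = mex{0,2,0,0} = 1
G(11) = mex{2,1,2,1} = 0
G(12) = mex{1,3,1,1} = 0
G(13) = mex{0,0,3,0} = 1
G(14) = mex{0,2,0,2} = 1
G(15) = mex{1,1,2,1} = 0
G(16) = mex{1,0,1,3} = 2
G(17) = mex{0,0,0,0} = 1
G(18) = mex{2,1,0,2} = 3
G(19) = mex{1,1,1,1} = 0
G(20) = mex{3,0,1,0} = 2
G(21) = mex{0,2,0,0} = 1
G(22) = mex{2,1,2,1} = 0
G(23) = mex{1,3,1,1} = 0
G(n+11) = G(n) holds for n = 0,…,8 (a full window of length max(S) = 9), so the sequence is purely periodic with period 11.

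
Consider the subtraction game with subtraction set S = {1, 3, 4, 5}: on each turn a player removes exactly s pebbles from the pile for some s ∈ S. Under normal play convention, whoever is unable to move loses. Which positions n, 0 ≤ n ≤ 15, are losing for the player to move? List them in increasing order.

0, 2, 8, 10

G(0) = 0
G(1) = mex{0} = 1
G(2) = mex{1} = 0
G(3) = mex{0,0} = 1
G(4) = mex{1,1,0} = 2
G(5) = mex{2,0,1,0} = 3
G(6) = mex{3,1,0,1} = 2
G(7) = mex{2,2,1,0} = 3
G(8) = mex{3,3,2,1} = 0
G(9) = mex{0,2,3,2} = 1
G(10) = mex{1,3,2,3} = 0
G(11) = mex{0,0,3,2} = 1
G(12) = mex{1,1,0,3} = 2
G(13) = mex{2,0,1,0} = 3
G(14) = mex{3,1,0,1} = 2
G(15) = mex{2,2,1,0} = 3
P-positions are exactly the n with G(n) = 0.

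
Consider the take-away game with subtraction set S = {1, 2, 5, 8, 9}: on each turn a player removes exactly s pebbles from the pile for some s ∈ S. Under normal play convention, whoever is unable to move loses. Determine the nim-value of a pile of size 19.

3

n :  0  1  2  3  4  5  6  7  8  9 10 11 12 13 14 15 16 17 18 19
G :  0  1  2  0  1  2  0  1  2  3  0  1  2  0  1  2  0  1  2  3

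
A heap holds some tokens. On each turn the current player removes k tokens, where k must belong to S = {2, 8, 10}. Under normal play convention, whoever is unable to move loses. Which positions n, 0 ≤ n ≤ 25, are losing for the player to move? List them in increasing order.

0, 1, 4, 5, 16, 17, 20, 21

n :  0  1  2  3  4  5  6  7  8  9 10 11 12 13 14 15 16 17 18 19 20 21 22 23 24 25
G :  0  0  1  1  0  0  1  1  2  2  3  3  2  2  3  3  0  0  1  1  0  0  1  1  2  2
P-positions are exactly the n with G(n) = 0.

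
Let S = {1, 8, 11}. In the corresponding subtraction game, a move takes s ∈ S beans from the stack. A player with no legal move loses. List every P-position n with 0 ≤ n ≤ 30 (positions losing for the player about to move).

0, 2, 4, 6, 9, 16, 18, 21, 23, 25, 28, 30

n :  0  1  2  3  4  5  6  7  8  9 10 11 12 13 14 15 16 17 18 19 20 21 22 23 24 25 26 27 28 29 30
G :  0  1  0  1  0  1  0  1  2  0  1  2  3  2  3  2  0  1  0  1  2  0  1  0  1  0  1  2  0  1  0
P-positions are exactly the n with G(n) = 0.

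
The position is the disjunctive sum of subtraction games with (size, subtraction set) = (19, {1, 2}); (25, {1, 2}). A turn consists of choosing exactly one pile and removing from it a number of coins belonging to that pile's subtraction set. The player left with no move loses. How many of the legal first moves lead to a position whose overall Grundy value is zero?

0

Pile A, S = {1, 2}:
n :  0  1  2  3  4  5  6  7  8  9 10 11 12 13 14 15 16 17 18 19
G :  0  1  2  0  1  2  0  1  2  0  1  2  0  1  2  0  1  2  0  1
G_A(19) = 1.
Pile B, S = {1, 2}:
n :  0  1  2  3  4  5  6  7  8  9 10 11 12 13 14 15 16 17 18 19 20 21 22 23 24 25
G :  0  1  2  0  1  2  0  1  2  0  1  2  0  1  2  0  1  2  0  1  2  0  1  2  0  1
G_B(25) = 1.
Combined Grundy value = 1 ⊕ 1 = 0.
A winning move leaves total XOR = 0, i.e. changes one component's Grundy value g to g ⊕ X where X is the current total.
Pile A: target g' = 1⊕0 = 1, but every legal move changes the Grundy value (mex property), so 0 moves.
Pile B: target g' = 1⊕0 = 1, but every legal move changes the Grundy value (mex property), so 0 moves.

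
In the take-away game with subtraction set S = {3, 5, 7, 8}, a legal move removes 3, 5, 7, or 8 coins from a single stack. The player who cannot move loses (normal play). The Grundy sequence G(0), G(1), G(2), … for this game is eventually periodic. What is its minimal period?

11

n :  0  1  2  3  4  5  6  7  8  9 10 11 12 13 14 15 16 17 18 19 20 21 22 23
G :  0  0  0  1  1  1  2  2  2  3  3  0  0  0  1  1  1  2  2  2  3  3  0  0
G(n+11) = G(n) holds for n = 0,…,7 (a full window of length max(S) = 8), so the sequence is purely periodic with period 11.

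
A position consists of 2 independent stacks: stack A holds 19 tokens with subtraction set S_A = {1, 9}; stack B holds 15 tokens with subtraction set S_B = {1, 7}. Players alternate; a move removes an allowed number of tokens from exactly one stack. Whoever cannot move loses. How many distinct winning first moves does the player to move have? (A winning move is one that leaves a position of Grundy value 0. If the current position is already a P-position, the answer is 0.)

0

Stack A, S = {1, 9}:
n :  0  1  2  3  4  5  6  7  8  9 10 11 12 13 14 15 16 17 18 19
G :  0  1  0  1  0  1  0  1  0  1  0  1  0  1  0  1  0  1  0  1
G_A(19) = 1.
Stack B, S = {1, 7}:
G(0) = 0
G(1) = mex{0} = 1
G(2) = mex{1} = 0
G(3) = mex{0} = 1
G(4) = mex{1} = 0
G(5) = mex{0} = 1
G(6) = mex{1} = 0
G(7) = mex{0,0} = 1
G(8) = mex{1,1} = 0
G(9) = mex{0,0} = 1
G(10) = mex{1,1} = 0
G(11) = mex{0,0} = 1
G(12) = mex{1,1} = 0
G(13) = mex{0,0} = 1
G(14) = mex{1,1} = 0
G(15) = mex{0,0} = 1
G_B(15) = 1.
Combined Grundy value = 1 ⊕ 1 = 0.
A winning move leaves total XOR = 0, i.e. changes one component's Grundy value g to g ⊕ X where X is the current total.
Stack A: target g' = 1⊕0 = 1, but every legal move changes the Grundy value (mex property), so 0 moves.
Stack B: target g' = 1⊕0 = 1, but every legal move changes the Grundy value (mex property), so 0 moves.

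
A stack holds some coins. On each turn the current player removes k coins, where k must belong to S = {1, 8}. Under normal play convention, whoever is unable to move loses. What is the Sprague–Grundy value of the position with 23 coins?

G(0) = 0
G(1) = mex{0} = 1
G(2) = mex{1} = 0
G(3) = mex{0} = 1
G(4) = mex{1} = 0
G(5) = mex{0} = 1
G(6) = mex{1} = 0
G(7) = mex{0} = 1
G(8) = mex{1,0} = 2
G(9) = mex{2,1} = 0
G(10) = mex{0,0} = 1
G(11) = mex{1,1} = 0
G(12) = mex{0,0} = 1
G(13) = mex{1,1} = 0
G(14) = mex{0,0} = 1
G(15) = mex{1,1} = 0
G(16) = mex{0,2} = 1
G(17) = mex{1,0} = 2
G(18) = mex{2,1} = 0
G(19) = mex{0,0} = 1
G(20) = mex{1,1} = 0
G(21) = mex{0,0} = 1
G(22) = mex{1,1} = 0
G(23) = mex{0,0} = 1

1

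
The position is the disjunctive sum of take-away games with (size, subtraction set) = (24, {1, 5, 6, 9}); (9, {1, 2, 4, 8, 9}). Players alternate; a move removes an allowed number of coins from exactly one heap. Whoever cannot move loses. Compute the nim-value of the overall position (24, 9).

Heap A, S = {1, 5, 6, 9}:
n :  0  1  2  3  4  5  6  7  8  9 10 11 12 13 14 15 16 17 18 19 20 21 22 23 24
G :  0  1  0  1  0  1  2  3  2  3  2  3  0  1  0  1  0  1  2  3  2  3  2  3  0
G_A(24) = 0.
Heap B, S = {1, 2, 4, 8, 9}:
G(0) = 0
G(1) = mex{0} = 1
G(2) = mex{1,0} = 2
G(3) = mex{2,1} = 0
G(4) = mex{0,2,0} = 1
G(5) = mex{1,0,1} = 2
G(6) = mex{2,1,2} = 0
G(7) = mex{0,2,0} = 1
G(8) = mex{1,0,1,0} = 2
G(9) = mex{2,1,2,1,0} = 3
G_B(9) = 3.
Combined Grundy value = 0 ⊕ 3 = 3.

3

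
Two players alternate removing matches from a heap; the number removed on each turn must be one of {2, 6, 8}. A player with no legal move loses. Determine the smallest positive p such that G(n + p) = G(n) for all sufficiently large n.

14

n :  0  1  2  3  4  5  6  7  8  9 10 11 12 13 14 15 16 17 18 19 20 21 22 23 24 25 26 27 28 29
G :  0  0  1  1  0  0  1  1  2  2  3  3  2  2  0  0  1  1  0  0  1  1  2  2  3  3  2  2  0  0
G(n+14) = G(n) holds for n = 0,…,7 (a full window of length max(S) = 8), so the sequence is purely periodic with period 14.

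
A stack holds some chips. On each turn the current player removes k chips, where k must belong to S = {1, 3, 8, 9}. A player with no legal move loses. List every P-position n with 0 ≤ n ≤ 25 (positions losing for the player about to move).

0, 2, 4, 6, 16, 18, 20, 22

n :  0  1  2  3  4  5  6  7  8  9 10 11 12 13 14 15 16 17 18 19 20 21 22 23 24 25
G :  0  1  0  1  0  1  0  1  2  3  2  3  2  3  2  3  0  1  0  1  0  1  0  1  2  3
P-positions are exactly the n with G(n) = 0.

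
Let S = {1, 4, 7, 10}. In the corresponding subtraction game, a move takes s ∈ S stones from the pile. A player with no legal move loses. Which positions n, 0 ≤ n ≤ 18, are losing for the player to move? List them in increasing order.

G(0) = 0
G(1) = mex{0} = 1
G(2) = mex{1} = 0
G(3) = mex{0} = 1
G(4) = mex{1,0} = 2
G(5) = mex{2,1} = 0
G(6) = mex{0,0} = 1
G(7) = mex{1,1,0} = 2
G(8) = mex{2,2,1} = 0
G(9) = mex{0,0,0} = 1
G(10) = mex{1,1,1,0} = 2
G(11) = mex{2,2,2,1} = 0
G(12) = mex{0,0,0,0} = 1
G(13) = mex{1,1,1,1} = 0
G(14) = mex{0,2,2,2} = 1
G(15) = mex{1,0,0,0} = 2
G(16) = mex{2,1,1,1} = 0
G(17) = mex{0,0,2,2} = 1
G(18) = mex{1,1,0,0} = 2
P-positions are exactly the n with G(n) = 0.

0, 2, 5, 8, 11, 13, 16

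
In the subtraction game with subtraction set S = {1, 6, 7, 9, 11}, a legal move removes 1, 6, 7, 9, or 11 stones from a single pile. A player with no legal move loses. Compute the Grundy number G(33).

n :  0  1  2  3  4  5  6  7  8  9 10 11 12 13 14 15 16 17 18 19 20 21 22 23 24 25 26 27 28 29 30 31 32 33
G :  0  1  0  1  0  1  2  3  2  3  2  3  0  1  0  1  0  1  2  3  2  3  2  3  0  1  0  1  0  1  2  3  2  3

3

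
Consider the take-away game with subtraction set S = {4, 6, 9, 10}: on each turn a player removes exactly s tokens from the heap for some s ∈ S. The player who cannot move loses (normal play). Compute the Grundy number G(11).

2

n :  0  1  2  3  4  5  6  7  8  9 10 11
G :  0  0  0  0  1  1  1  1  2  2  2  2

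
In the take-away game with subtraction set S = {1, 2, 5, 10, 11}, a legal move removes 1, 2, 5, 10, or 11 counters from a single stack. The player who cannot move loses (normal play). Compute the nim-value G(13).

1

n :  0  1  2  3  4  5  6  7  8  9 10 11 12 13
G :  0  1  2  0  1  2  0  1  2  0  1  2  0  1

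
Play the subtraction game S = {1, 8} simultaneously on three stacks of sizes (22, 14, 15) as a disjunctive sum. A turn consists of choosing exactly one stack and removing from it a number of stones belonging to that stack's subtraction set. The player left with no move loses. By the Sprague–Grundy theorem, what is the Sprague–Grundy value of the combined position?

1

All stacks use S = {1, 8}:
G(0) = 0
G(1) = mex{0} = 1
G(2) = mex{1} = 0
G(3) = mex{0} = 1
G(4) = mex{1} = 0
G(5) = mex{0} = 1
G(6) = mex{1} = 0
G(7) = mex{0} = 1
G(8) = mex{1,0} = 2
G(9) = mex{2,1} = 0
G(10) = mex{0,0} = 1
G(11) = mex{1,1} = 0
G(12) = mex{0,0} = 1
G(13) = mex{1,1} = 0
G(14) = mex{0,0} = 1
G(15) = mex{1,1} = 0
G(16) = mex{0,2} = 1
G(17) = mex{1,0} = 2
G(18) = mex{2,1} = 0
G(19) = mex{0,0} = 1
G(20) = mex{1,1} = 0
G(21) = mex{0,0} = 1
G(22) = mex{1,1} = 0
Stack A: G(22) = 0.
Stack B: G(14) = 1.
Stack C: G(15) = 0.
Combined Grundy value = 0 ⊕ 1 ⊕ 0 = 1.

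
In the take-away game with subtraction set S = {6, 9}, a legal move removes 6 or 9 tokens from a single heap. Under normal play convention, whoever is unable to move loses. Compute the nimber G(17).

G(0) = 0
G(1) = mex{} = 0
G(2) = mex{} = 0
G(3) = mex{} = 0
G(4) = mex{} = 0
G(5) = mex{} = 0
G(6) = mex{0} = 1
G(7) = mex{0} = 1
G(8) = mex{0} = 1
G(9) = mex{0,0} = 1
G(10) = mex{0,0} = 1
G(11) = mex{0,0} = 1
G(12) = mex{1,0} = 2
G(13) = mex{1,0} = 2
G(14) = mex{1,0} = 2
G(15) = mex{1,1} = 0
G(16) = mex{1,1} = 0
G(17) = mex{1,1} = 0

0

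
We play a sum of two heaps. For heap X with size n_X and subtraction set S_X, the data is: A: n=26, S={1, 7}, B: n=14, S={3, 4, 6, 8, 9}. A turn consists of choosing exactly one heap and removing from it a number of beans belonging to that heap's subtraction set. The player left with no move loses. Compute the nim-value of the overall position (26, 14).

0

Heap A, S = {1, 7}:
G(0) = 0
G(1) = mex{0} = 1
G(2) = mex{1} = 0
G(3) = mex{0} = 1
G(4) = mex{1} = 0
G(5) = mex{0} = 1
G(6) = mex{1} = 0
G(7) = mex{0,0} = 1
G(8) = mex{1,1} = 0
G(9) = mex{0,0} = 1
G(10) = mex{1,1} = 0
G(11) = mex{0,0} = 1
G(12) = mex{1,1} = 0
G(13) = mex{0,0} = 1
G(14) = mex{1,1} = 0
G(15) = mex{0,0} = 1
G(16) = mex{1,1} = 0
G(17) = mex{0,0} = 1
G(18) = mex{1,1} = 0
G(19) = mex{0,0} = 1
G(20) = mex{1,1} = 0
G(21) = mex{0,0} = 1
G(22) = mex{1,1} = 0
G(23) = mex{0,0} = 1
G(24) = mex{1,1} = 0
G(25) = mex{0,0} = 1
G(26) = mex{1,1} = 0
G_A(26) = 0.
Heap B, S = {3, 4, 6, 8, 9}:
G(0) = 0
G(1) = mex{} = 0
G(2) = mex{} = 0
G(3) = mex{0} = 1
G(4) = mex{0,0} = 1
G(5) = mex{0,0} = 1
G(6) = mex{1,0,0} = 2
G(7) = mex{1,1,0} = 2
G(8) = mex{1,1,0,0} = 2
G(9) = mex{2,1,1,0,0} = 3
G(10) = mex{2,2,1,0,0} = 3
G(11) = mex{2,2,1,1,0} = 3
G(12) = mex{3,2,2,1,1} = 0
G(13) = mex{3,3,2,1,1} = 0
G(14) = mex{3,3,2,2,1} = 0
G_B(14) = 0.
Combined Grundy value = 0 ⊕ 0 = 0.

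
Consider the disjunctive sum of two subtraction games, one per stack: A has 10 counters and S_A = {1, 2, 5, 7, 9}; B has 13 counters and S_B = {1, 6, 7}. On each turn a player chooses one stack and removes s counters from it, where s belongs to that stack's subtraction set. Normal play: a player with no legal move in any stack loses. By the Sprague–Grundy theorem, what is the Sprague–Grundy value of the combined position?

5

Stack A, S = {1, 2, 5, 7, 9}:
n :  0  1  2  3  4  5  6  7  8  9 10
G :  0  1  2  0  1  2  0  1  2  3  4
G_A(10) = 4.
Stack B, S = {1, 6, 7}:
G(0) = 0
G(1) = mex{0} = 1
G(2) = mex{1} = 0
G(3) = mex{0} = 1
G(4) = mex{1} = 0
G(5) = mex{0} = 1
G(6) = mex{1,0} = 2
G(7) = mex{2,1,0} = 3
G(8) = mex{3,0,1} = 2
G(9) = mex{2,1,0} = 3
G(10) = mex{3,0,1} = 2
G(11) = mex{2,1,0} = 3
G(12) = mex{3,2,1} = 0
G(13) = mex{0,3,2} = 1
G_B(13) = 1.
Combined Grundy value = 4 ⊕ 1 = 5.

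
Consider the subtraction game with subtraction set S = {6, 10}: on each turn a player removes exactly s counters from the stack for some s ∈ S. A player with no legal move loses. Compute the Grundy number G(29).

n :  0  1  2  3  4  5  6  7  8  9 10 11 12 13 14 15 16 17 18 19 20 21 22 23 24 25 26 27 28 29
G :  0  0  0  0  0  0  1  1  1  1  1  1  2  2  2  2  0  0  0  0  0  0  1  1  1  1  1  1  2  2

2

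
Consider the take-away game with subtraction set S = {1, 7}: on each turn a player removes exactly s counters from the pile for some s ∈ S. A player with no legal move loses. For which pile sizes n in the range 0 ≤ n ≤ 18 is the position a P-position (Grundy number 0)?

G(0) = 0
G(1) = mex{0} = 1
G(2) = mex{1} = 0
G(3) = mex{0} = 1
G(4) = mex{1} = 0
G(5) = mex{0} = 1
G(6) = mex{1} = 0
G(7) = mex{0,0} = 1
G(8) = mex{1,1} = 0
G(9) = mex{0,0} = 1
G(10) = mex{1,1} = 0
G(11) = mex{0,0} = 1
G(12) = mex{1,1} = 0
G(13) = mex{0,0} = 1
G(14) = mex{1,1} = 0
G(15) = mex{0,0} = 1
G(16) = mex{1,1} = 0
G(17) = mex{0,0} = 1
G(18) = mex{1,1} = 0
P-positions are exactly the n with G(n) = 0.

0, 2, 4, 6, 8, 10, 12, 14, 16, 18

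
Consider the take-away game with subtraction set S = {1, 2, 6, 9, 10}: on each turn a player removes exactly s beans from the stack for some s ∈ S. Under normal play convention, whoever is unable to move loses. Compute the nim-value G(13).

2

n :  0  1  2  3  4  5  6  7  8  9 10 11 12 13
G :  0  1  2  0  1  2  3  0  1  2  3  0  1  2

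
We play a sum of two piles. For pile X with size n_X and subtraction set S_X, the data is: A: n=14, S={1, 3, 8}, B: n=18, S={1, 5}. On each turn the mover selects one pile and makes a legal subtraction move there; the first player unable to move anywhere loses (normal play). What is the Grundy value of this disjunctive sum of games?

1

Pile A, S = {1, 3, 8}:
G(0) = 0
G(1) = mex{0} = 1
G(2) = mex{1} = 0
G(3) = mex{0,0} = 1
G(4) = mex{1,1} = 0
G(5) = mex{0,0} = 1
G(6) = mex{1,1} = 0
G(7) = mex{0,0} = 1
G(8) = mex{1,1,0} = 2
G(9) = mex{2,0,1} = 3
G(10) = mex{3,1,0} = 2
G(11) = mex{2,2,1} = 0
G(12) = mex{0,3,0} = 1
G(13) = mex{1,2,1} = 0
G(14) = mex{0,0,0} = 1
G_A(14) = 1.
Pile B, S = {1, 5}:
n :  0  1  2  3  4  5  6  7  8  9 10 11 12 13 14 15 16 17 18
G :  0  1  0  1  0  1  0  1  0  1  0  1  0  1  0  1  0  1  0
G_B(18) = 0.
Combined Grundy value = 1 ⊕ 0 = 1.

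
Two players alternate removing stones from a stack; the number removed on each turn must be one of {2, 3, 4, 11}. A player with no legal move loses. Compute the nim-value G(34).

1

G(0) = 0
G(1) = mex{} = 0
G(2) = mex{0} = 1
G(3) = mex{0,0} = 1
G(4) = mex{1,0,0} = 2
G(5) = mex{1,1,0} = 2
G(6) = mex{2,1,1} = 0
G(7) = mex{2,2,1} = 0
G(8) = mex{0,2,2} = 1
G(9) = mex{0,0,2} = 1
G(10) = mex{1,0,0} = 2
G(11) = mex{1,1,0,0} = 2
G(12) = mex{2,1,1,0} = 3
G(13) = mex{2,2,1,1} = 0
G(14) = mex{3,2,2,1} = 0
G(15) = mex{0,3,2,2} = 1
G(16) = mex{0,0,3,2} = 1
G(17) = mex{1,0,0,0} = 2
G(18) = mex{1,1,0,0} = 2
G(19) = mex{2,1,1,1} = 0
G(20) = mex{2,2,1,1} = 0
G(21) = mex{0,2,2,2} = 1
G(22) = mex{0,0,2,2} = 1
G(23) = mex{1,0,0,3} = 2
G(24) = mex{1,1,0,0} = 2
G(25) = mex{2,1,1,0} = 3
G(26) = mex{2,2,1,1} = 0
G(27) = mex{3,2,2,1} = 0
G(28) = mex{0,3,2,2} = 1
G(29) = mex{0,0,3,2} = 1
G(30) = mex{1,0,0,0} = 2
G(31) = mex{1,1,0,0} = 2
G(32) = mex{2,1,1,1} = 0
G(33) = mex{2,2,1,1} = 0
G(34) = mex{0,2,2,2} = 1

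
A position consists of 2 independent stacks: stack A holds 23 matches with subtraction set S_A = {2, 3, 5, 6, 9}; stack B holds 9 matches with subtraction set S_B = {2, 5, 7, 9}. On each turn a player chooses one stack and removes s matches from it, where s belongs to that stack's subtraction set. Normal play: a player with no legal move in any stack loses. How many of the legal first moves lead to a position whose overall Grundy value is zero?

0

Stack A, S = {2, 3, 5, 6, 9}:
G(0) = 0
G(1) = mex{} = 0
G(2) = mex{0} = 1
G(3) = mex{0,0} = 1
G(4) = mex{1,0} = 2
G(5) = mex{1,1,0} = 2
G(6) = mex{2,1,0,0} = 3
G(7) = mex{2,2,1,0} = 3
G(8) = mex{3,2,1,1} = 0
G(9) = mex{3,3,2,1,0} = 4
G(10) = mex{0,3,2,2,0} = 1
G(11) = mex{4,0,3,2,1} = 5
G(12) = mex{1,4,3,3,1} = 0
G(13) = mex{5,1,0,3,2} = 4
G(14) = mex{0,5,4,0,2} = 1
G(15) = mex{4,0,1,4,3} = 2
G(16) = mex{1,4,5,1,3} = 0
G(17) = mex{2,1,0,5,0} = 3
G(18) = mex{0,2,4,0,4} = 1
G(19) = mex{3,0,1,4,1} = 2
G(20) = mex{1,3,2,1,5} = 0
G(21) = mex{2,1,0,2,0} = 3
G(22) = mex{0,2,3,0,4} = 1
G(23) = mex{3,0,1,3,1} = 2
G_A(23) = 2.
Stack B, S = {2, 5, 7, 9}:
n : 0 1 2 3 4 5 6 7 8 9
G : 0 0 1 1 0 2 1 3 2 2
G_B(9) = 2.
Combined Grundy value = 2 ⊕ 2 = 0.
A winning move leaves total XOR = 0, i.e. changes one component's Grundy value g to g ⊕ X where X is the current total.
Stack A: target g' = 2⊕0 = 2, but every legal move changes the Grundy value (mex property), so 0 moves.
Stack B: target g' = 2⊕0 = 2, but every legal move changes the Grundy value (mex property), so 0 moves.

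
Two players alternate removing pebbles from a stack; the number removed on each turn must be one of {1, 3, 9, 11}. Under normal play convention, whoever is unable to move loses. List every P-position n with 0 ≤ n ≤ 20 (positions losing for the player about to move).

n :  0  1  2  3  4  5  6  7  8  9 10 11 12 13 14 15 16 17 18 19 20
G :  0  1  0  1  0  1  0  1  0  1  0  1  0  1  0  1  0  1  0  1  0
P-positions are exactly the n with G(n) = 0.

0, 2, 4, 6, 8, 10, 12, 14, 16, 18, 20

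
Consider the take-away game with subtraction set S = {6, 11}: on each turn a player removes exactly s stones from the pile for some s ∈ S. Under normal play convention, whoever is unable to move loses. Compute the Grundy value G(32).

2

n :  0  1  2  3  4  5  6  7  8  9 10 11 12 13 14 15 16 17 18 19 20 21 22 23 24 25 26 27 28 29 30 31 32
G :  0  0  0  0  0  0  1  1  1  1  1  1  2  2  2  2  2  0  0  0  0  0  0  1  1  1  1  1  1  2  2  2  2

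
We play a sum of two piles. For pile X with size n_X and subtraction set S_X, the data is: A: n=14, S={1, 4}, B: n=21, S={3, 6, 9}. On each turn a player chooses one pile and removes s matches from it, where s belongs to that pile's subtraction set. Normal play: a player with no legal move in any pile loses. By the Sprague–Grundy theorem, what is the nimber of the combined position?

Pile A, S = {1, 4}:
G(0) = 0
G(1) = mex{0} = 1
G(2) = mex{1} = 0
G(3) = mex{0} = 1
G(4) = mex{1,0} = 2
G(5) = mex{2,1} = 0
G(6) = mex{0,0} = 1
G(7) = mex{1,1} = 0
G(8) = mex{0,2} = 1
G(9) = mex{1,0} = 2
G(10) = mex{2,1} = 0
G(11) = mex{0,0} = 1
G(12) = mex{1,1} = 0
G(13) = mex{0,2} = 1
G(14) = mex{1,0} = 2
G_A(14) = 2.
Pile B, S = {3, 6, 9}:
n :  0  1  2  3  4  5  6  7  8  9 10 11 12 13 14 15 16 17 18 19 20 21
G :  0  0  0  1  1  1  2  2  2  3  3  3  0  0  0  1  1  1  2  2  2  3
G_B(21) = 3.
Combined Grundy value = 2 ⊕ 3 = 1.

1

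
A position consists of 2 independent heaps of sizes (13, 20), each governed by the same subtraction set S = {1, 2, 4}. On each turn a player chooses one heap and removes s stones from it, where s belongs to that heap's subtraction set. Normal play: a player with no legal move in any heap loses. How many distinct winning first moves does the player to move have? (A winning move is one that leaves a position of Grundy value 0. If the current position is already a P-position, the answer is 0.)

All heaps use S = {1, 2, 4}:
n :  0  1  2  3  4  5  6  7  8  9 10 11 12 13 14 15 16 17 18 19 20
G :  0  1  2  0  1  2  0  1  2  0  1  2  0  1  2  0  1  2  0  1  2
Heap A: G(13) = 1.
Heap B: G(20) = 2.
Combined Grundy value = 1 ⊕ 2 = 3.
A winning move leaves total XOR = 0, i.e. changes one component's Grundy value g to g ⊕ X where X is the current total.
Heap A: need g' = 1⊕3 = 2. Options: 13−1→G=0, 13−2→G=2, 13−4→G=0. Hits: 1.
Heap B: need g' = 2⊕3 = 1. Options: 20−1→G=1, 20−2→G=0, 20−4→G=1. Hits: 2.

3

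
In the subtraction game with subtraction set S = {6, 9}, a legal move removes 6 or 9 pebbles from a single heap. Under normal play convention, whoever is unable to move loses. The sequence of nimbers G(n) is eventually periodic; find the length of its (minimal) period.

15

n :  0  1  2  3  4  5  6  7  8  9 10 11 12 13 14 15 16 17 18 19 20 21 22 23 24 25 26 27 28 29 30 31
G :  0  0  0  0  0  0  1  1  1  1  1  1  2  2  2  0  0  0  0  0  0  1  1  1  1  1  1  2  2  2  0  0
G(n+15) = G(n) holds for n = 0,…,8 (a full window of length max(S) = 9), so the sequence is purely periodic with period 15.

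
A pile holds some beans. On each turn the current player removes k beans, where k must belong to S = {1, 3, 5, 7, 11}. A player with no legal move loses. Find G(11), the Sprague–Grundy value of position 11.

1

G(0) = 0
G(1) = mex{0} = 1
G(2) = mex{1} = 0
G(3) = mex{0,0} = 1
G(4) = mex{1,1} = 0
G(5) = mex{0,0,0} = 1
G(6) = mex{1,1,1} = 0
G(7) = mex{0,0,0,0} = 1
G(8) = mex{1,1,1,1} = 0
G(9) = mex{0,0,0,0} = 1
G(10) = mex{1,1,1,1} = 0
G(11) = mex{0,0,0,0,0} = 1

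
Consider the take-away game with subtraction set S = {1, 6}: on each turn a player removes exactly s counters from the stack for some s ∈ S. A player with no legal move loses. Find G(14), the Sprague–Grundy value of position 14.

0

n :  0  1  2  3  4  5  6  7  8  9 10 11 12 13 14
G :  0  1  0  1  0  1  2  0  1  0  1  0  1  2  0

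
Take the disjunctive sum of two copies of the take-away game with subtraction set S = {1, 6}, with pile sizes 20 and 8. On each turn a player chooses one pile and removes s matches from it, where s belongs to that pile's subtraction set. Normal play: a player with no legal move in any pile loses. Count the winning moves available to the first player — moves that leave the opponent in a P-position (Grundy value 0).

1

All piles use S = {1, 6}:
n :  0  1  2  3  4  5  6  7  8  9 10 11 12 13 14 15 16 17 18 19 20
G :  0  1  0  1  0  1  2  0  1  0  1  0  1  2  0  1  0  1  0  1  2
Pile A: G(20) = 2.
Pile B: G(8) = 1.
Combined Grundy value = 2 ⊕ 1 = 3.
A winning move leaves total XOR = 0, i.e. changes one component's Grundy value g to g ⊕ X where X is the current total.
Pile A: need g' = 2⊕3 = 1. Options: 20−1→G=1, 20−6→G=0. Hits: 1.
Pile B: need g' = 1⊕3 = 2. Options: 8−1→G=0, 8−6→G=0. Hits: 0.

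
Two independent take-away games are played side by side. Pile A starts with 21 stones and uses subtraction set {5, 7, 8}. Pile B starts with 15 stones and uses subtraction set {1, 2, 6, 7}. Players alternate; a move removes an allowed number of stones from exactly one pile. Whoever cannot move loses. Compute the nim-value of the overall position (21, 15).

5

Pile A, S = {5, 7, 8}:
G(0) = 0
G(1) = mex{} = 0
G(2) = mex{} = 0
G(3) = mex{} = 0
G(4) = mex{} = 0
G(5) = mex{0} = 1
G(6) = mex{0} = 1
G(7) = mex{0,0} = 1
G(8) = mex{0,0,0} = 1
G(9) = mex{0,0,0} = 1
G(10) = mex{1,0,0} = 2
G(11) = mex{1,0,0} = 2
G(12) = mex{1,1,0} = 2
G(13) = mex{1,1,1} = 0
G(14) = mex{1,1,1} = 0
G(15) = mex{2,1,1} = 0
G(16) = mex{2,1,1} = 0
G(17) = mex{2,2,1} = 0
G(18) = mex{0,2,2} = 1
G(19) = mex{0,2,2} = 1
G(20) = mex{0,0,2} = 1
G(21) = mex{0,0,0} = 1
G_A(21) = 1.
Pile B, S = {1, 2, 6, 7}:
n :  0  1  2  3  4  5  6  7  8  9 10 11 12 13 14 15
G :  0  1  2  0  1  2  3  4  0  1  2  0  1  2  3  4
G_B(15) = 4.
Combined Grundy value = 1 ⊕ 4 = 5.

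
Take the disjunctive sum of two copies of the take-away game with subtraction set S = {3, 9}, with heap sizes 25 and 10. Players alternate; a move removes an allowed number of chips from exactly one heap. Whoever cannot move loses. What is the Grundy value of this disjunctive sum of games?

All heaps use S = {3, 9}:
n :  0  1  2  3  4  5  6  7  8  9 10 11 12 13 14 15 16 17 18 19 20 21 22 23 24 25
G :  0  0  0  1  1  1  0  0  0  1  1  1  0  0  0  1  1  1  0  0  0  1  1  1  0  0
Heap A: G(25) = 0.
Heap B: G(10) = 1.
Combined Grundy value = 0 ⊕ 1 = 1.

1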